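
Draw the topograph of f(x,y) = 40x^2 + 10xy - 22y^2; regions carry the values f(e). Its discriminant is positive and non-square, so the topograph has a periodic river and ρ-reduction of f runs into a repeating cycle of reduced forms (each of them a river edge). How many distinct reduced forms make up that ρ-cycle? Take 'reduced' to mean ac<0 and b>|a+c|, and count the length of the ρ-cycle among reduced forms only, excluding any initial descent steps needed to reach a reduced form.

D = 3620, ⌊√D⌋ = 60
descent: ρ → (-22,34,28)  [lands on river]
river: ρ → (28,22,-28)
river: ρ → (-28,34,22)
river: ρ → (22,54,-8)
river: ρ → (-8,58,8)
river: ρ → (8,54,-22)
ρ-cycle length = 6 (tail of 1 descent step not counted)

6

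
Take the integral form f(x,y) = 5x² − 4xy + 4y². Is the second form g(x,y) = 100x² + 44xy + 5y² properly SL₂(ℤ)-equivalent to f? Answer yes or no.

D₁ = -64, D₂ = -64
f: flip: (5,-4,4)→(4,4,5)
f: reduced (well bottom): (4,4,5) with a≤c, −a<b≤a
g: flip: (100,44,5)→(5,-44,100)
g: translate: b→-4 (≡-44 mod 10), so (5,-44,100)→(5,-4,4)
g: flip: (5,-4,4)→(4,4,5)
g: reduced (well bottom): (4,4,5) with a≤c, −a<b≤a
reduced forms (4, 4, 5) vs (4, 4, 5) ⇒ equivalent

yes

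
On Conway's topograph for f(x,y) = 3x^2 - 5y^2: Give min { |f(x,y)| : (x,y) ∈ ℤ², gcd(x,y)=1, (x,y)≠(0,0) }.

descent: ρ → (-5,0,3)
descent: ρ → (3,6,-2)  [lands on river]
river: ρ → (-2,6,3)
closes: descent 2, river 2
min |a| on river = 2

2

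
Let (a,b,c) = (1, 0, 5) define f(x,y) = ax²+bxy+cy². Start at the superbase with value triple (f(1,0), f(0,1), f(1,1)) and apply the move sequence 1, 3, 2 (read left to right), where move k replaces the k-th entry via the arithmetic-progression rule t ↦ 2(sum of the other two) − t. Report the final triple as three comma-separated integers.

start (1,5,6) = (f(1,0),f(0,1),f(1,1))
replace slot 1: 2·(5+6) − 1 = 21 → (21,5,6)
replace slot 3: 2·(21+5) − 6 = 46 → (21,5,46)
replace slot 2: 2·(21+46) − 5 = 129 → (21,129,46)

21,129,46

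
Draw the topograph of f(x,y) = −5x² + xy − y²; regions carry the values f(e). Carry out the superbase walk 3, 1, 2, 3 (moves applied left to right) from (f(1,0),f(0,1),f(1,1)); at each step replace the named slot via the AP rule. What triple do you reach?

start (-5,-1,-5) = (f(1,0),f(0,1),f(1,1))
replace slot 3: 2·((-5)+(-1)) − (-5) = -7 → (-5,-1,-7)
replace slot 1: 2·((-1)+(-7)) − (-5) = -11 → (-11,-1,-7)
replace slot 2: 2·((-11)+(-7)) − (-1) = -35 → (-11,-35,-7)
replace slot 3: 2·((-11)+(-35)) − (-7) = -85 → (-11,-35,-85)

-11,-35,-85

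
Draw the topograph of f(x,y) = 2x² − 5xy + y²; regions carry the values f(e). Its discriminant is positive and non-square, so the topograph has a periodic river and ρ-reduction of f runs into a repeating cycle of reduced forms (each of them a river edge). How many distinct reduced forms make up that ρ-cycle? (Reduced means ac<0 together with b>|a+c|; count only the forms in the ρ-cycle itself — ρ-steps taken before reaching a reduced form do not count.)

D = 17, ⌊√D⌋ = 4
descent: ρ → (1,3,-2)  [lands on river]
river: ρ → (-2,1,2)
river: ρ → (2,3,-1)
river: ρ → (-1,3,2)
river: ρ → (2,1,-2)
river: ρ → (-2,3,1)
ρ-cycle length = 6 (tail of 1 descent step not counted)

6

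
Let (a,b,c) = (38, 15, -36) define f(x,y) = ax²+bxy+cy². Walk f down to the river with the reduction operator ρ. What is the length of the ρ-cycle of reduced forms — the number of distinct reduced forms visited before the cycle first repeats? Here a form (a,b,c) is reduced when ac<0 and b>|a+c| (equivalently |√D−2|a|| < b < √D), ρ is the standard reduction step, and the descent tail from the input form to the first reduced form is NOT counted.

D = 5697, ⌊√D⌋ = 75
river: ρ → (-36,57,17)
river: ρ → (17,45,-54)
river: ρ → (-54,63,8)
river: ρ → (8,65,-46)
river: ρ → (-46,27,27)
river: ρ → (27,27,-46)
river: ρ → (-46,65,8)
river: ρ → (8,63,-54)
river: ρ → (-54,45,17)
river: ρ → (17,57,-36)
river: ρ → (-36,15,38)
river: ρ → (38,61,-13)
river: ρ → (-13,69,18)
river: ρ → (18,75,-1)
river: ρ → (-1,75,18)
river: ρ → (18,69,-13)
river: ρ → (-13,61,38)
river: ρ → (38,15,-36)
ρ-cycle length = 18 (tail of 0 descent steps not counted)

18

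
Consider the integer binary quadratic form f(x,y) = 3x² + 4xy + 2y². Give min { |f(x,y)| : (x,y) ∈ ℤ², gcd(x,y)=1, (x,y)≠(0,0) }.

translate: b→-2 (≡4 mod 6), so (3,4,2)→(3,-2,1)
flip: (3,-2,1)→(1,2,3)
translate: b→0 (≡2 mod 2), so (1,2,3)→(1,0,2)
reduced (well bottom): (1,0,2) with a≤c, −a<b≤a
well minimum = a = 1

1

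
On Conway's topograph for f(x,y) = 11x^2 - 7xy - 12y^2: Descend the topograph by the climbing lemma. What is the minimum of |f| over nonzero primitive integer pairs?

descent: ρ → (-12,7,11)  [lands on river]
river: ρ → (11,15,-8)
river: ρ → (-8,17,9)
river: ρ → (9,19,-6)
river: ρ → (-6,17,12)
river: ρ → (12,7,-11)
river: ρ → (-11,15,8)
river: ρ → (8,17,-9)
river: ρ → (-9,19,6)
river: ρ → (6,17,-12)
closes: descent 1, river 10
min |a| on river = 6

6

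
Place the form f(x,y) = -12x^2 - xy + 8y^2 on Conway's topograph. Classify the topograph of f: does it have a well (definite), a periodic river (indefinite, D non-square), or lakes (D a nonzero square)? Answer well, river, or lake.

D = b²−4ac = (-1)² − 4·(-12)·8 = 385
D > 0 non-square ⇒ indefinite ⇒ periodic river

river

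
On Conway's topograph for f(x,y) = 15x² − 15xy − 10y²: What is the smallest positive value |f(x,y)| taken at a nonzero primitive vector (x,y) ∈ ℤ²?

descent: ρ → (-10,15,15)  [lands on river]
river: ρ → (15,15,-10)
river: ρ → (-10,25,5)
river: ρ → (5,25,-10)
closes: descent 1, river 4
min |a| on river = 5

5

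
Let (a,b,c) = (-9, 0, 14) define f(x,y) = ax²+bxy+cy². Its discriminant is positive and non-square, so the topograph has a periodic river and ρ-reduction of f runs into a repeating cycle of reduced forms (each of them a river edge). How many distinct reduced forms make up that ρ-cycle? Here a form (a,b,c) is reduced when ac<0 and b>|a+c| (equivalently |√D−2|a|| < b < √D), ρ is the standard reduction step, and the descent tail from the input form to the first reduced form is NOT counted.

D = 504, ⌊√D⌋ = 22
descent: ρ → (14,0,-9)
descent: ρ → (-9,18,5)  [lands on river]
river: ρ → (5,22,-1)
river: ρ → (-1,22,5)
river: ρ → (5,18,-9)
ρ-cycle length = 4 (tail of 2 descent steps not counted)

4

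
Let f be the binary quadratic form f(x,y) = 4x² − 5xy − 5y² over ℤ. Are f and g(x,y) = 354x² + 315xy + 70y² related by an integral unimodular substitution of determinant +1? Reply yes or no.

D₁ = 105, D₂ = 105
river cycle of f (length 6): (-5, 5, 4), (4, 3, -6), (-6, 9, 1), (1, 9, -6), (-6, 3, 4), (4, 5, -5)
river cycle of g (length 6): (4, 3, -6), (-6, 9, 1), (1, 9, -6), (-6, 3, 4), (4, 5, -5), (-5, 5, 4)
cycles coincide ⇒ equivalent

yes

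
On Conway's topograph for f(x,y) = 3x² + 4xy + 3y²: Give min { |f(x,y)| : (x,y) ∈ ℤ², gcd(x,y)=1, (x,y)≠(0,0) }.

translate: b→-2 (≡4 mod 6), so (3,4,3)→(3,-2,2)
flip: (3,-2,2)→(2,2,3)
reduced (well bottom): (2,2,3) with a≤c, −a<b≤a
well minimum = a = 2

2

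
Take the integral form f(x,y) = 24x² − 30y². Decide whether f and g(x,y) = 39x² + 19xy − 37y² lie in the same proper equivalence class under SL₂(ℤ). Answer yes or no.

D₁ = 2880, D₂ = 6133
discriminants differ ⇒ not SL₂(ℤ)-equivalent

no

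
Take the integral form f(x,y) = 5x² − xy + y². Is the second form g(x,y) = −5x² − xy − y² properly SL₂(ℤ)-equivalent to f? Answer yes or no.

D₁ = -19, D₂ = -19
f: flip: (5,-1,1)→(1,1,5)
f: reduced (well bottom): (1,1,5) with a≤c, −a<b≤a
g is negative-definite; reduce −g:
−g: flip: (5,1,1)→(1,-1,5)
−g: translate: b→1 (≡-1 mod 2), so (1,-1,5)→(1,1,5)
−g: reduced (well bottom): (1,1,5) with a≤c, −a<b≤a
flip sign back: reduced form of g is (-1,-1,-5)
reduced forms (1, 1, 5) vs (-1, -1, -5) ⇒ inequivalent

no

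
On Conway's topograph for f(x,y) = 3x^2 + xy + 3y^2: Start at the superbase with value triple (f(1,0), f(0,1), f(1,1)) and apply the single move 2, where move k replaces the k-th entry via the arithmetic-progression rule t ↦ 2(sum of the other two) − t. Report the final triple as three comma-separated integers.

start (3,3,7) = (f(1,0),f(0,1),f(1,1))
replace slot 2: 2·(3+7) − 3 = 17 → (3,17,7)

3,17,7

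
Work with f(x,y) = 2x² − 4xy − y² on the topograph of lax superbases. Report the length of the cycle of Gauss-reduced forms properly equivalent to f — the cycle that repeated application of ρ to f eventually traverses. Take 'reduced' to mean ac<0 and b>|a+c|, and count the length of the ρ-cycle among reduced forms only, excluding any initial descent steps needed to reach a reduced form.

D = 24, ⌊√D⌋ = 4
descent: ρ → (-1,4,2)  [lands on river]
river: ρ → (2,4,-1)
ρ-cycle length = 2 (tail of 1 descent step not counted)

2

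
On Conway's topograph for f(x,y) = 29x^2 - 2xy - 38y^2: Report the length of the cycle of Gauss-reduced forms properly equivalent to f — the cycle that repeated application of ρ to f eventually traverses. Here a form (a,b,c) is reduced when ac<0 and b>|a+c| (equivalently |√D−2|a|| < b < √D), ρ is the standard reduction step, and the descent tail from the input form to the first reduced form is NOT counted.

D = 4412, ⌊√D⌋ = 66
descent: ρ → (-38,2,29)
descent: ρ → (29,56,-11)  [lands on river]
river: ρ → (-11,54,34)
river: ρ → (34,14,-31)
river: ρ → (-31,48,17)
river: ρ → (17,54,-22)
river: ρ → (-22,34,37)
river: ρ → (37,40,-19)
river: ρ → (-19,36,41)
river: ρ → (41,46,-14)
river: ρ → (-14,66,1)
river: ρ → (1,66,-14)
river: ρ → (-14,46,41)
river: ρ → (41,36,-19)
river: ρ → (-19,40,37)
river: ρ → (37,34,-22)
river: ρ → (-22,54,17)
river: ρ → (17,48,-31)
river: ρ → (-31,14,34)
river: ρ → (34,54,-11)
river: ρ → (-11,56,29)
river: ρ → (29,60,-7)
river: ρ → (-7,66,2)
river: ρ → (2,66,-7)
river: ρ → (-7,60,29)
ρ-cycle length = 24 (tail of 2 descent steps not counted)

24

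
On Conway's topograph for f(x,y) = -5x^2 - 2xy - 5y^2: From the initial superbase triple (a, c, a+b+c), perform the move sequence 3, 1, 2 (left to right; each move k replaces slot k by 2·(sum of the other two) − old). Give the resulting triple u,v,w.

start (-5,-5,-12) = (f(1,0),f(0,1),f(1,1))
replace slot 3: 2·((-5)+(-5)) − (-12) = -8 → (-5,-5,-8)
replace slot 1: 2·((-5)+(-8)) − (-5) = -21 → (-21,-5,-8)
replace slot 2: 2·((-21)+(-8)) − (-5) = -53 → (-21,-53,-8)

-21,-53,-8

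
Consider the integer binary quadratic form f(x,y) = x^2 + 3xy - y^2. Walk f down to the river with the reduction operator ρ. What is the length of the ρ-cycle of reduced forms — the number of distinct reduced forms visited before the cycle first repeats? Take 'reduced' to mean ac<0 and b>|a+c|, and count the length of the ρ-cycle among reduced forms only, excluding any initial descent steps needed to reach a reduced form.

D = 13, ⌊√D⌋ = 3
river: ρ → (-1,3,1)
river: ρ → (1,3,-1)
ρ-cycle length = 2 (tail of 0 descent steps not counted)

2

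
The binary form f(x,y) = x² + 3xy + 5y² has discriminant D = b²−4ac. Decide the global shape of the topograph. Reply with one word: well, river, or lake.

D = b²−4ac = 3² − 4·1·5 = -11
D < 0 ⇒ definite ⇒ every region one sign ⇒ single well

well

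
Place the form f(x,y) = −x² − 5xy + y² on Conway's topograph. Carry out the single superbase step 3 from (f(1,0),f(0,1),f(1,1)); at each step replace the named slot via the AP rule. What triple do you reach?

start (-1,1,-5) = (f(1,0),f(0,1),f(1,1))
replace slot 3: 2·((-1)+1) − (-5) = 5 → (-1,1,5)

-1,1,5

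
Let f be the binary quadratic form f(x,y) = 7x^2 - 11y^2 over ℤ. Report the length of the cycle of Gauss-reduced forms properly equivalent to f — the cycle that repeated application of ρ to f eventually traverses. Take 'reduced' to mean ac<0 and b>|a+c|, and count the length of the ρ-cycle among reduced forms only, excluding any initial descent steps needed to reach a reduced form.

D = 308, ⌊√D⌋ = 17
descent: ρ → (-11,0,7)
descent: ρ → (7,14,-4)  [lands on river]
river: ρ → (-4,10,13)
river: ρ → (13,16,-1)
river: ρ → (-1,16,13)
river: ρ → (13,10,-4)
river: ρ → (-4,14,7)
ρ-cycle length = 6 (tail of 2 descent steps not counted)

6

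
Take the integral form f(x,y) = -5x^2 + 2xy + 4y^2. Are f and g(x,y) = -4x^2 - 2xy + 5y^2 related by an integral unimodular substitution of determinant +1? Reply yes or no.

D₁ = 84, D₂ = 84
river cycle of f (length 6): (4, 6, -3), (-3, 6, 4), (4, 2, -5), (-5, 8, 1), (1, 8, -5), (-5, 2, 4)
river cycle of g (length 6): (5, 2, -4), (-4, 6, 3), (3, 6, -4), (-4, 2, 5), (5, 8, -1), (-1, 8, 5)
cycles differ ⇒ inequivalent

no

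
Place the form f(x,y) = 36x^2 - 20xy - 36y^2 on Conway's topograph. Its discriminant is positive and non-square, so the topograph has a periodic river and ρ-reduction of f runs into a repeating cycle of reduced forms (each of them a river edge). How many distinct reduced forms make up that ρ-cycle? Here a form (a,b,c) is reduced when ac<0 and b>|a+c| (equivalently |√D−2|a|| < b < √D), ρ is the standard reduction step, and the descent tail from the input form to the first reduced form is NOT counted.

D = 5584, ⌊√D⌋ = 74
descent: ρ → (-36,20,36)  [lands on river]
river: ρ → (36,52,-20)
river: ρ → (-20,68,12)
river: ρ → (12,52,-60)
river: ρ → (-60,68,4)
river: ρ → (4,68,-60)
river: ρ → (-60,52,12)
river: ρ → (12,68,-20)
river: ρ → (-20,52,36)
river: ρ → (36,20,-36)
river: ρ → (-36,52,20)
river: ρ → (20,68,-12)
river: ρ → (-12,52,60)
river: ρ → (60,68,-4)
river: ρ → (-4,68,60)
river: ρ → (60,52,-12)
river: ρ → (-12,68,20)
river: ρ → (20,52,-36)
ρ-cycle length = 18 (tail of 1 descent step not counted)

18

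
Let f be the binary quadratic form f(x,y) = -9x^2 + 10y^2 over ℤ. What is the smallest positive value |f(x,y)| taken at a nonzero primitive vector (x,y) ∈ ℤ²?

descent: ρ → (10,0,-9)
descent: ρ → (-9,18,1)  [lands on river]
river: ρ → (1,18,-9)
closes: descent 2, river 2
min |a| on river = 1

1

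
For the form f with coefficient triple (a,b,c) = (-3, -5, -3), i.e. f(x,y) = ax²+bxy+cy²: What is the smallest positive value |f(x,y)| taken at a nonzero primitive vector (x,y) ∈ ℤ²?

translate: b→-1 (≡5 mod 6), so (3,5,3)→(3,-1,1)
flip: (3,-1,1)→(1,1,3)
reduced (well bottom): (1,1,3) with a≤c, −a<b≤a
well minimum |f| = |-1| = 1 (negative-definite)

1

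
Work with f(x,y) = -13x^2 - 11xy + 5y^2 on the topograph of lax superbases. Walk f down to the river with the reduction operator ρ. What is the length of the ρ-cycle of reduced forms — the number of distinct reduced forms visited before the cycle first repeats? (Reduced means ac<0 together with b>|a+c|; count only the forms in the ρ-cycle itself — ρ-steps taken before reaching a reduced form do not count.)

D = 381, ⌊√D⌋ = 19
descent: ρ → (5,11,-13)  [lands on river]
river: ρ → (-13,15,3)
river: ρ → (3,15,-13)
river: ρ → (-13,11,5)
river: ρ → (5,19,-1)
river: ρ → (-1,19,5)
ρ-cycle length = 6 (tail of 1 descent step not counted)

6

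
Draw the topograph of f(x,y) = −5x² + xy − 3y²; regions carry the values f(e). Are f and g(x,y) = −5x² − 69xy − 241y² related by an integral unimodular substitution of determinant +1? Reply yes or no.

D₁ = -59, D₂ = -59
f is negative-definite; reduce −f:
−f: flip: (5,-1,3)→(3,1,5)
−f: reduced (well bottom): (3,1,5) with a≤c, −a<b≤a
flip sign back: reduced form of f is (-3,-1,-5)
g is negative-definite; reduce −g:
−g: translate: b→-1 (≡69 mod 10), so (5,69,241)→(5,-1,3)
−g: flip: (5,-1,3)→(3,1,5)
−g: reduced (well bottom): (3,1,5) with a≤c, −a<b≤a
flip sign back: reduced form of g is (-3,-1,-5)
reduced forms (-3, -1, -5) vs (-3, -1, -5) ⇒ equivalent

yes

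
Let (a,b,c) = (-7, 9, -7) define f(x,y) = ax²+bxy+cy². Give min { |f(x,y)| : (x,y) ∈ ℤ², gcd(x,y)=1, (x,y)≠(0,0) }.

translate: b→5 (≡-9 mod 14), so (7,-9,7)→(7,5,5)
flip: (7,5,5)→(5,-5,7)
translate: b→5 (≡-5 mod 10), so (5,-5,7)→(5,5,7)
reduced (well bottom): (5,5,7) with a≤c, −a<b≤a
well minimum |f| = |-5| = 5 (negative-definite)

5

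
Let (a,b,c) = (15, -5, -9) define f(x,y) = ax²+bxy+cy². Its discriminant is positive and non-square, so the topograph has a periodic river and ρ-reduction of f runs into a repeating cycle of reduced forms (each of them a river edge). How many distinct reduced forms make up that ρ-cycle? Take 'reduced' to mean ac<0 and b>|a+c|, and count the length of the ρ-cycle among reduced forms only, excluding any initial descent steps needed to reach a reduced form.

D = 565, ⌊√D⌋ = 23
descent: ρ → (-9,23,1)  [lands on river]
river: ρ → (1,23,-9)
river: ρ → (-9,13,11)
river: ρ → (11,9,-11)
river: ρ → (-11,13,9)
river: ρ → (9,23,-1)
river: ρ → (-1,23,9)
river: ρ → (9,13,-11)
river: ρ → (-11,9,11)
river: ρ → (11,13,-9)
ρ-cycle length = 10 (tail of 1 descent step not counted)

10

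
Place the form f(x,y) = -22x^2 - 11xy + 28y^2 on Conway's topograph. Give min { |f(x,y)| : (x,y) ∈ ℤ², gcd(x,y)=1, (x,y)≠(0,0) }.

descent: ρ → (28,11,-22)  [lands on river]
river: ρ → (-22,33,17)
river: ρ → (17,35,-20)
river: ρ → (-20,45,7)
river: ρ → (7,39,-38)
river: ρ → (-38,37,8)
river: ρ → (8,43,-23)
river: ρ → (-23,49,2)
river: ρ → (2,47,-47)
river: ρ → (-47,47,2)
river: ρ → (2,49,-23)
river: ρ → (-23,43,8)
river: ρ → (8,37,-38)
river: ρ → (-38,39,7)
river: ρ → (7,45,-20)
river: ρ → (-20,35,17)
river: ρ → (17,33,-22)
river: ρ → (-22,11,28)
river: ρ → (28,45,-5)
river: ρ → (-5,45,28)
closes: descent 1, river 20
min |a| on river = 2

2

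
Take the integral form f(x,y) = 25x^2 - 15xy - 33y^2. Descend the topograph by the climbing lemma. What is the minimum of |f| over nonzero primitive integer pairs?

descent: ρ → (-33,15,25)  [lands on river]
river: ρ → (25,35,-23)
river: ρ → (-23,57,3)
river: ρ → (3,57,-23)
river: ρ → (-23,35,25)
river: ρ → (25,15,-33)
river: ρ → (-33,51,7)
river: ρ → (7,47,-47)
river: ρ → (-47,47,7)
river: ρ → (7,51,-33)
closes: descent 1, river 10
min |a| on river = 3

3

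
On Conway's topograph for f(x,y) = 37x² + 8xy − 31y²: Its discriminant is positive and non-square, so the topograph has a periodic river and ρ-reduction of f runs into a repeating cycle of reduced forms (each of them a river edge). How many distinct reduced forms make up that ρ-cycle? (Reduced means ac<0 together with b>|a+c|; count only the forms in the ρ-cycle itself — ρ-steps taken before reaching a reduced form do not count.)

D = 4652, ⌊√D⌋ = 68
river: ρ → (-31,54,14)
river: ρ → (14,58,-23)
river: ρ → (-23,34,38)
river: ρ → (38,42,-19)
river: ρ → (-19,34,46)
river: ρ → (46,58,-7)
river: ρ → (-7,68,1)
river: ρ → (1,68,-7)
river: ρ → (-7,58,46)
river: ρ → (46,34,-19)
river: ρ → (-19,42,38)
river: ρ → (38,34,-23)
river: ρ → (-23,58,14)
river: ρ → (14,54,-31)
river: ρ → (-31,8,37)
river: ρ → (37,66,-2)
river: ρ → (-2,66,37)
river: ρ → (37,8,-31)
ρ-cycle length = 18 (tail of 0 descent steps not counted)

18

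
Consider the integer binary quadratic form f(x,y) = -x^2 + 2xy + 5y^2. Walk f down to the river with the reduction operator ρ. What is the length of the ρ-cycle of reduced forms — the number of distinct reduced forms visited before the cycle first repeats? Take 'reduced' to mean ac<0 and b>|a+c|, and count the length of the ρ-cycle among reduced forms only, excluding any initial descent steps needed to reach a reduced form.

D = 24, ⌊√D⌋ = 4
descent: ρ → (5,-2,-1)
descent: ρ → (-1,4,2)  [lands on river]
river: ρ → (2,4,-1)
ρ-cycle length = 2 (tail of 2 descent steps not counted)

2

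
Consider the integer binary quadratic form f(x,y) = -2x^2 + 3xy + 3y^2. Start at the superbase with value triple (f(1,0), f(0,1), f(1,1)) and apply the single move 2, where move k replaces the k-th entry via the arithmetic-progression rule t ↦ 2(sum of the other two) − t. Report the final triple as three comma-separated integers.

start (-2,3,4) = (f(1,0),f(0,1),f(1,1))
replace slot 2: 2·((-2)+4) − 3 = 1 → (-2,1,4)

-2,1,4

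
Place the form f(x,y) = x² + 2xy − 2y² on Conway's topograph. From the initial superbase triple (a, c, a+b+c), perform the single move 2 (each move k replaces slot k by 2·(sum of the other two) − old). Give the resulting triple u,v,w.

start (1,-2,1) = (f(1,0),f(0,1),f(1,1))
replace slot 2: 2·(1+1) − (-2) = 6 → (1,6,1)

1,6,1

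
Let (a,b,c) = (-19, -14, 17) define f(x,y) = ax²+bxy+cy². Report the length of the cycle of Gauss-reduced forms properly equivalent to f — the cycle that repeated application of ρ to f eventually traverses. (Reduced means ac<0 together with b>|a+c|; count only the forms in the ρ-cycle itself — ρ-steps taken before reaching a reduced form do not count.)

D = 1488, ⌊√D⌋ = 38
descent: ρ → (17,14,-19)  [lands on river]
river: ρ → (-19,24,12)
river: ρ → (12,24,-19)
river: ρ → (-19,14,17)
river: ρ → (17,20,-16)
river: ρ → (-16,12,21)
river: ρ → (21,30,-7)
river: ρ → (-7,26,29)
river: ρ → (29,32,-4)
river: ρ → (-4,32,29)
river: ρ → (29,26,-7)
river: ρ → (-7,30,21)
river: ρ → (21,12,-16)
river: ρ → (-16,20,17)
ρ-cycle length = 14 (tail of 1 descent step not counted)

14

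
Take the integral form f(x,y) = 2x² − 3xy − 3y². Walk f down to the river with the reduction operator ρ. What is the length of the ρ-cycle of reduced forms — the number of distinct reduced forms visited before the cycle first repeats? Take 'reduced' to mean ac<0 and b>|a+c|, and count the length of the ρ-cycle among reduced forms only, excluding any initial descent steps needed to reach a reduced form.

D = 33, ⌊√D⌋ = 5
descent: ρ → (-3,3,2)  [lands on river]
river: ρ → (2,5,-1)
river: ρ → (-1,5,2)
river: ρ → (2,3,-3)
ρ-cycle length = 4 (tail of 1 descent step not counted)

4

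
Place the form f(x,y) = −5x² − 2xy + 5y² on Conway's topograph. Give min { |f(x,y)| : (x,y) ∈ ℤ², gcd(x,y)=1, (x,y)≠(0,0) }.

descent: ρ → (5,2,-5)  [lands on river]
river: ρ → (-5,8,2)
river: ρ → (2,8,-5)
river: ρ → (-5,2,5)
river: ρ → (5,8,-2)
river: ρ → (-2,8,5)
closes: descent 1, river 6
min |a| on river = 2

2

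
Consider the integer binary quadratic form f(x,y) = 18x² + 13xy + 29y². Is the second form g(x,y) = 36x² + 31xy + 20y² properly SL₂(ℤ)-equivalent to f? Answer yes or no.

D₁ = -1919, D₂ = -1919
f: reduced (well bottom): (18,13,29) with a≤c, −a<b≤a
g: flip: (36,31,20)→(20,-31,36)
g: translate: b→9 (≡-31 mod 40), so (20,-31,36)→(20,9,25)
g: reduced (well bottom): (20,9,25) with a≤c, −a<b≤a
reduced forms (18, 13, 29) vs (20, 9, 25) ⇒ inequivalent

no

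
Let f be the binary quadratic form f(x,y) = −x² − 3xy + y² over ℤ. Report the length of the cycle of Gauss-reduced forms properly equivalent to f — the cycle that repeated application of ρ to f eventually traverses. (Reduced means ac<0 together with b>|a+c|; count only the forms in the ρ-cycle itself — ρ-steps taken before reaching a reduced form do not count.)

D = 13, ⌊√D⌋ = 3
descent: ρ → (1,3,-1)  [lands on river]
river: ρ → (-1,3,1)
ρ-cycle length = 2 (tail of 1 descent step not counted)

2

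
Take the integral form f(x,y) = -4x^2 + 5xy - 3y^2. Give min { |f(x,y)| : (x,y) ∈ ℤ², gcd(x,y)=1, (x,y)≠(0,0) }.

translate: b→3 (≡-5 mod 8), so (4,-5,3)→(4,3,2)
flip: (4,3,2)→(2,-3,4)
translate: b→1 (≡-3 mod 4), so (2,-3,4)→(2,1,3)
reduced (well bottom): (2,1,3) with a≤c, −a<b≤a
well minimum |f| = |-2| = 2 (negative-definite)

2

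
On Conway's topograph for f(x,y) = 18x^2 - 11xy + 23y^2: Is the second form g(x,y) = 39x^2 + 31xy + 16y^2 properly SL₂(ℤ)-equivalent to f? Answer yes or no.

D₁ = -1535, D₂ = -1535
f: reduced (well bottom): (18,-11,23) with a≤c, −a<b≤a
g: flip: (39,31,16)→(16,-31,39)
g: translate: b→1 (≡-31 mod 32), so (16,-31,39)→(16,1,24)
g: reduced (well bottom): (16,1,24) with a≤c, −a<b≤a
reduced forms (18, -11, 23) vs (16, 1, 24) ⇒ inequivalent

no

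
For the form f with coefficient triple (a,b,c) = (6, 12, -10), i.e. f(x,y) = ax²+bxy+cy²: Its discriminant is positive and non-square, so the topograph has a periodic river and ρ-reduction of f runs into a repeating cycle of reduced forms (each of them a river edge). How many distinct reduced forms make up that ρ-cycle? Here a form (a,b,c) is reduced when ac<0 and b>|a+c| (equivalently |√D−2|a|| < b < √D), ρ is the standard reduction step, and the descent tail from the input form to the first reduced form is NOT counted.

D = 384, ⌊√D⌋ = 19
river: ρ → (-10,8,8)
river: ρ → (8,8,-10)
river: ρ → (-10,12,6)
river: ρ → (6,12,-10)
ρ-cycle length = 4 (tail of 0 descent steps not counted)

4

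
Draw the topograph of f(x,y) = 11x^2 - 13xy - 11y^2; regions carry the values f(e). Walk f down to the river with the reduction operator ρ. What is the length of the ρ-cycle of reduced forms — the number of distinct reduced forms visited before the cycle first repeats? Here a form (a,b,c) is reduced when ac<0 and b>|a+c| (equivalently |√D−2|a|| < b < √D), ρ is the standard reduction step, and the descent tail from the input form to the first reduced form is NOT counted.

D = 653, ⌊√D⌋ = 25
descent: ρ → (-11,13,11)  [lands on river]
river: ρ → (11,9,-13)
river: ρ → (-13,17,7)
river: ρ → (7,25,-1)
river: ρ → (-1,25,7)
river: ρ → (7,17,-13)
river: ρ → (-13,9,11)
river: ρ → (11,13,-11)
river: ρ → (-11,9,13)
river: ρ → (13,17,-7)
river: ρ → (-7,25,1)
river: ρ → (1,25,-7)
river: ρ → (-7,17,13)
river: ρ → (13,9,-11)
ρ-cycle length = 14 (tail of 1 descent step not counted)

14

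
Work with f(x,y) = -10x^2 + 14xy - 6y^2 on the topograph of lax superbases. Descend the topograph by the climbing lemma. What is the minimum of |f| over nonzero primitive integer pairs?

translate: b→6 (≡-14 mod 20), so (10,-14,6)→(10,6,2)
flip: (10,6,2)→(2,-6,10)
translate: b→2 (≡-6 mod 4), so (2,-6,10)→(2,2,6)
reduced (well bottom): (2,2,6) with a≤c, −a<b≤a
well minimum |f| = |-2| = 2 (negative-definite)

2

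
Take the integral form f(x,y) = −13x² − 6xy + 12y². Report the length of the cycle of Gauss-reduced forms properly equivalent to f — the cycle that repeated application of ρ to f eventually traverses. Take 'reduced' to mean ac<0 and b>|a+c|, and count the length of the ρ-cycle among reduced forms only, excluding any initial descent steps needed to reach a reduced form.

D = 660, ⌊√D⌋ = 25
descent: ρ → (12,6,-13)  [lands on river]
river: ρ → (-13,20,5)
river: ρ → (5,20,-13)
river: ρ → (-13,6,12)
river: ρ → (12,18,-7)
river: ρ → (-7,24,3)
river: ρ → (3,24,-7)
river: ρ → (-7,18,12)
ρ-cycle length = 8 (tail of 1 descent step not counted)

8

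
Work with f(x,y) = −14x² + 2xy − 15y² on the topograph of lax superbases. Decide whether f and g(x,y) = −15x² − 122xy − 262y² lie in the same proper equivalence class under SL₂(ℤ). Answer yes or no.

D₁ = -836, D₂ = -836
f is negative-definite; reduce −f:
−f: reduced (well bottom): (14,-2,15) with a≤c, −a<b≤a
flip sign back: reduced form of f is (-14,2,-15)
g is negative-definite; reduce −g:
−g: translate: b→2 (≡122 mod 30), so (15,122,262)→(15,2,14)
−g: flip: (15,2,14)→(14,-2,15)
−g: reduced (well bottom): (14,-2,15) with a≤c, −a<b≤a
flip sign back: reduced form of g is (-14,2,-15)
reduced forms (-14, 2, -15) vs (-14, 2, -15) ⇒ equivalent

yes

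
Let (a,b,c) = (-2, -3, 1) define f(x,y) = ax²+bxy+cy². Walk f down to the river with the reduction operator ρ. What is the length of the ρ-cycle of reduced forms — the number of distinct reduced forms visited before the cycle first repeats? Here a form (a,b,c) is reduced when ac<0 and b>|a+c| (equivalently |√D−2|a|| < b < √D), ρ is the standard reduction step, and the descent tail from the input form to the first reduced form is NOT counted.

D = 17, ⌊√D⌋ = 4
descent: ρ → (1,3,-2)  [lands on river]
river: ρ → (-2,1,2)
river: ρ → (2,3,-1)
river: ρ → (-1,3,2)
river: ρ → (2,1,-2)
river: ρ → (-2,3,1)
ρ-cycle length = 6 (tail of 1 descent step not counted)

6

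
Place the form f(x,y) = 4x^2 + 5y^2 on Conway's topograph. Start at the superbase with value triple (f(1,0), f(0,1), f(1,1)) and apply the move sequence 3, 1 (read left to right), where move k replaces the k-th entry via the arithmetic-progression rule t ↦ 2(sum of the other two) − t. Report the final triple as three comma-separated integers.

start (4,5,9) = (f(1,0),f(0,1),f(1,1))
replace slot 3: 2·(4+5) − 9 = 9 → (4,5,9)
replace slot 1: 2·(5+9) − 4 = 24 → (24,5,9)

24,5,9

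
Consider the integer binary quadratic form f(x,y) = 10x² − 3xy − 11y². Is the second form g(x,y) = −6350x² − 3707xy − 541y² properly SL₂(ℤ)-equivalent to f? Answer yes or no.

D₁ = 449, D₂ = 449
river cycle of f (length 38): (-11, 3, 10), (10, 17, -4), (-4, 15, 14), (14, 13, -5), (-5, 17, 8), (8, 15, -7), (-7, 13, 10), (10, 7, -10), (-10, 13, 7), (7, 15, -8), … (28 more)
river cycle of g (length 38): (-11, 3, 10), (10, 17, -4), (-4, 15, 14), (14, 13, -5), (-5, 17, 8), (8, 15, -7), (-7, 13, 10), (10, 7, -10), (-10, 13, 7), (7, 15, -8), … (28 more)
cycles coincide ⇒ equivalent

yes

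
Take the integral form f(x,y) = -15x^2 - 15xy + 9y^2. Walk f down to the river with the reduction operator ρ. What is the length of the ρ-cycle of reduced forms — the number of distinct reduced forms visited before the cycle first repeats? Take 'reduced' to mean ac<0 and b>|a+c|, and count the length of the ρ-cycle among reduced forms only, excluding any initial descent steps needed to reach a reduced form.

D = 765, ⌊√D⌋ = 27
descent: ρ → (9,15,-15)  [lands on river]
river: ρ → (-15,15,9)
river: ρ → (9,21,-9)
river: ρ → (-9,15,15)
river: ρ → (15,15,-9)
river: ρ → (-9,21,9)
ρ-cycle length = 6 (tail of 1 descent step not counted)

6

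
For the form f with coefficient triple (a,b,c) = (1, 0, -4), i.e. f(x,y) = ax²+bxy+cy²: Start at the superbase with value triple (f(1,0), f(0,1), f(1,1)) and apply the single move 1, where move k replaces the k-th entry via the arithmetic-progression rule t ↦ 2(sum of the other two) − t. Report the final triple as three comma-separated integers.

start (1,-4,-3) = (f(1,0),f(0,1),f(1,1))
replace slot 1: 2·((-4)+(-3)) − 1 = -15 → (-15,-4,-3)

-15,-4,-3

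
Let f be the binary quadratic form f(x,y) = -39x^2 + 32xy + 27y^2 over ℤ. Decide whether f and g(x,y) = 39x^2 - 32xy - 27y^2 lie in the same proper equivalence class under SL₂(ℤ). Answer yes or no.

D₁ = 5236, D₂ = 5236
river cycle of f (length 32): (27, 22, -44), (-44, 66, 5), (5, 64, -57), (-57, 50, 12), (12, 70, -7), (-7, 70, 12), (12, 50, -57), (-57, 64, 5), (5, 66, -44), (-44, 22, 27), … (22 more)
river cycle of g (length 32): (-27, 32, 39), (39, 46, -20), (-20, 34, 51), (51, 68, -3), (-3, 70, 28), (28, 42, -31), (-31, 20, 39), (39, 58, -12), (-12, 62, 29), (29, 54, -20), … (22 more)
cycles differ ⇒ inequivalent

no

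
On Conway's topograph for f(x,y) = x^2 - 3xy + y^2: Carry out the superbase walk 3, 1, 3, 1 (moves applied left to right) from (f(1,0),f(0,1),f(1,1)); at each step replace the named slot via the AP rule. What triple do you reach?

start (1,1,-1) = (f(1,0),f(0,1),f(1,1))
replace slot 3: 2·(1+1) − (-1) = 5 → (1,1,5)
replace slot 1: 2·(1+5) − 1 = 11 → (11,1,5)
replace slot 3: 2·(11+1) − 5 = 19 → (11,1,19)
replace slot 1: 2·(1+19) − 11 = 29 → (29,1,19)

29,1,19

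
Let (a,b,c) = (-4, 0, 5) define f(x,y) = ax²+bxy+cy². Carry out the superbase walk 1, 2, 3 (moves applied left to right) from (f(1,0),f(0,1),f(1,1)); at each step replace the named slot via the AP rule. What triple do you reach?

start (-4,5,1) = (f(1,0),f(0,1),f(1,1))
replace slot 1: 2·(5+1) − (-4) = 16 → (16,5,1)
replace slot 2: 2·(16+1) − 5 = 29 → (16,29,1)
replace slot 3: 2·(16+29) − 1 = 89 → (16,29,89)

16,29,89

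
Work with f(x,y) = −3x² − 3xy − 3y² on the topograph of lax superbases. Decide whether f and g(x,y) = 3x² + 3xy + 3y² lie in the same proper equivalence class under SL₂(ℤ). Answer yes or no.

D₁ = -27, D₂ = -27
f is negative-definite; reduce −f:
−f: reduced (well bottom): (3,3,3) with a≤c, −a<b≤a
flip sign back: reduced form of f is (-3,-3,-3)
g: reduced (well bottom): (3,3,3) with a≤c, −a<b≤a
reduced forms (-3, -3, -3) vs (3, 3, 3) ⇒ inequivalent

no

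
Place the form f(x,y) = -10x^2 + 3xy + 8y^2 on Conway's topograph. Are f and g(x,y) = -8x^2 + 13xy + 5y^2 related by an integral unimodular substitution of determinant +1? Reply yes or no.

D₁ = 329, D₂ = 329
river cycle of f (length 16): (8, 13, -5), (-5, 17, 2), (2, 15, -13), (-13, 11, 4), (4, 13, -10), (-10, 7, 7), (7, 7, -10), (-10, 13, 4), (4, 11, -13), (-13, 15, 2), … (6 more)
river cycle of g (length 16): (5, 17, -2), (-2, 15, 13), (13, 11, -4), (-4, 13, 10), (10, 7, -7), (-7, 7, 10), (10, 13, -4), (-4, 11, 13), (13, 15, -2), (-2, 17, 5), … (6 more)
cycles differ ⇒ inequivalent

no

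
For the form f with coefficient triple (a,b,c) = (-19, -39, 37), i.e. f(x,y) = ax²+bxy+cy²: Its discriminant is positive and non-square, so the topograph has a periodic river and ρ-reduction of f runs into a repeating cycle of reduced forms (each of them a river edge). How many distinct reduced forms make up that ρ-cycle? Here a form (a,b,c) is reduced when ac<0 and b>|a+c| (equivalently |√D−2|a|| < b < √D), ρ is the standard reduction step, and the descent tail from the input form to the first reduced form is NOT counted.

D = 4333, ⌊√D⌋ = 65
descent: ρ → (37,39,-19)  [lands on river]
river: ρ → (-19,37,39)
river: ρ → (39,41,-17)
river: ρ → (-17,61,9)
river: ρ → (9,65,-3)
river: ρ → (-3,61,51)
river: ρ → (51,41,-13)
river: ρ → (-13,63,7)
river: ρ → (7,63,-13)
river: ρ → (-13,41,51)
river: ρ → (51,61,-3)
river: ρ → (-3,65,9)
river: ρ → (9,61,-17)
river: ρ → (-17,41,39)
river: ρ → (39,37,-19)
river: ρ → (-19,39,37)
river: ρ → (37,35,-21)
river: ρ → (-21,49,23)
river: ρ → (23,43,-27)
river: ρ → (-27,65,1)
river: ρ → (1,65,-27)
river: ρ → (-27,43,23)
river: ρ → (23,49,-21)
river: ρ → (-21,35,37)
ρ-cycle length = 24 (tail of 1 descent step not counted)

24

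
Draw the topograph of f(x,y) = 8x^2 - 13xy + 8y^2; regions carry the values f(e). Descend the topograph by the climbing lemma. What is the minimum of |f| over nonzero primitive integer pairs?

translate: b→3 (≡-13 mod 16), so (8,-13,8)→(8,3,3)
flip: (8,3,3)→(3,-3,8)
translate: b→3 (≡-3 mod 6), so (3,-3,8)→(3,3,8)
reduced (well bottom): (3,3,8) with a≤c, −a<b≤a
well minimum = a = 3

3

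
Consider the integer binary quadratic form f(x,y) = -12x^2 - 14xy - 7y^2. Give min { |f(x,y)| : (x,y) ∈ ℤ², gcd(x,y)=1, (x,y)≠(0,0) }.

translate: b→-10 (≡14 mod 24), so (12,14,7)→(12,-10,5)
flip: (12,-10,5)→(5,10,12)
translate: b→0 (≡10 mod 10), so (5,10,12)→(5,0,7)
reduced (well bottom): (5,0,7) with a≤c, −a<b≤a
well minimum |f| = |-5| = 5 (negative-definite)

5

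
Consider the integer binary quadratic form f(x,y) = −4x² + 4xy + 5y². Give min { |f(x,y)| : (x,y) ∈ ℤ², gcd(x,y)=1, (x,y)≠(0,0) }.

river: ρ → (5,6,-3)
river: ρ → (-3,6,5)
river: ρ → (5,4,-4)
river: ρ → (-4,4,5)
closes: descent 0, river 4
min |a| on river = 3

3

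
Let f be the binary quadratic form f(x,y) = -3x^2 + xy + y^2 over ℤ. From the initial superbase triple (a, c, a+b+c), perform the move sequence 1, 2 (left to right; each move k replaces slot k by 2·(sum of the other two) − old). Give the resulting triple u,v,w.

start (-3,1,-1) = (f(1,0),f(0,1),f(1,1))
replace slot 1: 2·(1+(-1)) − (-3) = 3 → (3,1,-1)
replace slot 2: 2·(3+(-1)) − 1 = 3 → (3,3,-1)

3,3,-1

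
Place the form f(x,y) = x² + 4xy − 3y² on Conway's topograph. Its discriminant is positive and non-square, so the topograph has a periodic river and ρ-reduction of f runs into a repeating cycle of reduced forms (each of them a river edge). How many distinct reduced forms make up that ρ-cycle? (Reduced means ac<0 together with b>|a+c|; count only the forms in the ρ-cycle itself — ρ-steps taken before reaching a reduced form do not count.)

D = 28, ⌊√D⌋ = 5
river: ρ → (-3,2,2)
river: ρ → (2,2,-3)
river: ρ → (-3,4,1)
river: ρ → (1,4,-3)
ρ-cycle length = 4 (tail of 0 descent steps not counted)

4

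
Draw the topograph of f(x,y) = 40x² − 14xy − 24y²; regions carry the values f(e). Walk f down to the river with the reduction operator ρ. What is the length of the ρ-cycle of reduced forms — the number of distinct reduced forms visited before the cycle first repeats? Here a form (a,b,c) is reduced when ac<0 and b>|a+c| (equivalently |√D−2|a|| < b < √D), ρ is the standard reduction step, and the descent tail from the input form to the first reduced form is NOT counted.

D = 4036, ⌊√D⌋ = 63
descent: ρ → (-24,62,2)  [lands on river]
river: ρ → (2,62,-24)
river: ρ → (-24,34,30)
river: ρ → (30,26,-28)
river: ρ → (-28,30,28)
river: ρ → (28,26,-30)
river: ρ → (-30,34,24)
river: ρ → (24,62,-2)
river: ρ → (-2,62,24)
river: ρ → (24,34,-30)
river: ρ → (-30,26,28)
river: ρ → (28,30,-28)
river: ρ → (-28,26,30)
river: ρ → (30,34,-24)
ρ-cycle length = 14 (tail of 1 descent step not counted)

14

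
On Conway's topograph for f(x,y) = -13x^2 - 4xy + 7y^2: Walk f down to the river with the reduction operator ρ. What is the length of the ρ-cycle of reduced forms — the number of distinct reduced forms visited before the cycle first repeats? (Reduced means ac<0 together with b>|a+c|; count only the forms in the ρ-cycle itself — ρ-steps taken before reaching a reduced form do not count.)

D = 380, ⌊√D⌋ = 19
descent: ρ → (7,18,-2)  [lands on river]
river: ρ → (-2,18,7)
river: ρ → (7,10,-10)
river: ρ → (-10,10,7)
ρ-cycle length = 4 (tail of 1 descent step not counted)

4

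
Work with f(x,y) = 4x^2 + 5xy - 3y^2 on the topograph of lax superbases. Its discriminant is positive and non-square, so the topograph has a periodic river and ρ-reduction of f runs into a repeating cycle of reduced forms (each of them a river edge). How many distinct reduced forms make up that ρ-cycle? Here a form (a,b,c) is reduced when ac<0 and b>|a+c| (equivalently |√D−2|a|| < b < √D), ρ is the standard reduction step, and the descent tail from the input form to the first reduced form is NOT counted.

D = 73, ⌊√D⌋ = 8
river: ρ → (-3,7,2)
river: ρ → (2,5,-6)
river: ρ → (-6,7,1)
river: ρ → (1,7,-6)
river: ρ → (-6,5,2)
river: ρ → (2,7,-3)
river: ρ → (-3,5,4)
river: ρ → (4,3,-4)
river: ρ → (-4,5,3)
river: ρ → (3,7,-2)
river: ρ → (-2,5,6)
river: ρ → (6,7,-1)
river: ρ → (-1,7,6)
river: ρ → (6,5,-2)
river: ρ → (-2,7,3)
river: ρ → (3,5,-4)
river: ρ → (-4,3,4)
river: ρ → (4,5,-3)
ρ-cycle length = 18 (tail of 0 descent steps not counted)

18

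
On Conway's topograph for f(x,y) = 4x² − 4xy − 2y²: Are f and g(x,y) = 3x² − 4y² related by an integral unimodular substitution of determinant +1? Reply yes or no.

D₁ = 48, D₂ = 48
river cycle of f (length 2): (-2, 4, 4), (4, 4, -2)
river cycle of g (length 2): (3, 6, -1), (-1, 6, 3)
cycles differ ⇒ inequivalent

no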